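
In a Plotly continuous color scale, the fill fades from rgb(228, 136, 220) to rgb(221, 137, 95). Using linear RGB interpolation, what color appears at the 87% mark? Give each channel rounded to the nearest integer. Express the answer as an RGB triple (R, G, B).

(222, 137, 111)

87% corresponds to t = 0.87.
R = 228 + 0.87 × (221 − 228) = 228 + 0.87 × -7 = 221.91 → 222
G = 136 + 0.87 × (137 − 136) = 136 + 0.87 × 1 = 136.87 → 137
B = 220 + 0.87 × (95 − 220) = 220 + 0.87 × -125 = 111.25 → 111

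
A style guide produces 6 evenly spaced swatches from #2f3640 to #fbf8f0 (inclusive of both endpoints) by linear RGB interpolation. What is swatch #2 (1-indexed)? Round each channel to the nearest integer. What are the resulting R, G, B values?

(88, 93, 99)

With 6 swatches and endpoints inclusive, swatch 2 sits at t = (2 − 1)/(6 − 1) = 1/5 ≈ 0.2.
#2f3640 → (47, 54, 64); #fbf8f0 → (251, 248, 240).
R = 47 + 0.2 × (251 − 47) = 87.8 → 88
G = 54 + 0.2 × (248 − 54) = 92.8 → 93
B = 64 + 0.2 × (240 − 64) = 99.2 → 99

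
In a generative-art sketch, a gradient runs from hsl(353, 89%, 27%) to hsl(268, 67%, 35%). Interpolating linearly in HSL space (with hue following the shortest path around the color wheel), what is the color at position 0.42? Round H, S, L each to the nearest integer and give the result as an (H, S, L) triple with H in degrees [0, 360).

(317, 80, 30)

Hue arc: Δh = 268 − 353 = -85° (|Δh| ≤ 180, already the shorter path).
H = 353 + 0.42 × (-85) = 317.3 → 317°
S = 89 + 0.42 × (67 − 89) = 79.76 → 80%
L = 27 + 0.42 × (35 − 27) = 30.36 → 30%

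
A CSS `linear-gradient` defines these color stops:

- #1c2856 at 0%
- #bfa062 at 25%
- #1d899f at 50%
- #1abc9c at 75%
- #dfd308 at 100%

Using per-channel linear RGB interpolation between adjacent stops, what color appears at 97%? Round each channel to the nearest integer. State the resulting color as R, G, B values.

97% lies between the 75% and 100% stops, so the local fraction is t = (97 − 75)/(100 − 75) = 22/25 ≈ 0.88.
#1abc9c → (26, 188, 156); #dfd308 → (223, 211, 8).
R = 26 + 0.88 × (223 − 26) = 199.36 → 199
G = 188 + 0.88 × (211 − 188) = 208.24 → 208
B = 156 + 0.88 × (8 − 156) = 25.76 → 26

(199, 208, 26)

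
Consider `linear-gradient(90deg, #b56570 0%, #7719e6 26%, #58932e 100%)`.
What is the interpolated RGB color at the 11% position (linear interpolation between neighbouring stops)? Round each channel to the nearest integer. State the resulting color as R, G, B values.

(155, 69, 162)

11% lies between the 0% and 26% stops, so the local fraction is t = (11 − 0)/(26 − 0) = 11/26 ≈ 0.4231.
#b56570 → (181, 101, 112); #7719e6 → (119, 25, 230).
R = 181 + 0.4231 × (119 − 181) = 154.768 → 155
G = 101 + 0.4231 × (25 − 101) = 68.844 → 69
B = 112 + 0.4231 × (230 − 112) = 161.926 → 162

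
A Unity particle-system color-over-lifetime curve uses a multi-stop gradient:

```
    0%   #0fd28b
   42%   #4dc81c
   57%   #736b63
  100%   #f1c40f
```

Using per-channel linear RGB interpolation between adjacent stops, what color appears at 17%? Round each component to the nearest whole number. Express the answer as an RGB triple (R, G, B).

(40, 206, 94)

17% lies between the 0% and 42% stops, so the local fraction is t = (17 − 0)/(42 − 0) = 17/42 ≈ 0.4048.
#0fd28b → (15, 210, 139); #4dc81c → (77, 200, 28).
R = 15 + 0.4048 × (77 − 15) = 40.098 → 40
G = 210 + 0.4048 × (200 − 210) = 205.952 → 206
B = 139 + 0.4048 × (28 − 139) = 94.067 → 94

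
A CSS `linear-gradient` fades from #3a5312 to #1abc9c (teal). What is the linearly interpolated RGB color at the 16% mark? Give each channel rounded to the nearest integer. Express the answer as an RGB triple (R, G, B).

(53, 100, 40)

#3a5312 → (58, 83, 18); #1abc9c → (26, 188, 156).
16% corresponds to t = 0.16.
R = 58 + 0.16 × (26 − 58) = 58 + 0.16 × -32 = 52.88 → 53
G = 83 + 0.16 × (188 − 83) = 83 + 0.16 × 105 = 99.8 → 100
B = 18 + 0.16 × (156 − 18) = 18 + 0.16 × 138 = 40.08 → 40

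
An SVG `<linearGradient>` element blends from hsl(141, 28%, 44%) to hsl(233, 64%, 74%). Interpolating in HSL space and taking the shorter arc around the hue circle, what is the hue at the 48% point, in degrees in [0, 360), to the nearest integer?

185

Hue arc: Δh = 233 − 141 = 92° (|Δh| ≤ 180, already the shorter path).
H = 141 + 0.48 × (92) = 185.16 → 185°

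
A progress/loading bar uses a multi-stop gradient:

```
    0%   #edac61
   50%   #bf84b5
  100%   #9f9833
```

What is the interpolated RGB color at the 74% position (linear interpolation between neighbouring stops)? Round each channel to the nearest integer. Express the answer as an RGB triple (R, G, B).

74% lies between the 50% and 100% stops, so the local fraction is t = (74 − 50)/(100 − 50) = 24/50 ≈ 0.48.
#bf84b5 → (191, 132, 181); #9f9833 → (159, 152, 51).
R = 191 + 0.48 × (159 − 191) = 175.64 → 176
G = 132 + 0.48 × (152 − 132) = 141.6 → 142
B = 181 + 0.48 × (51 − 181) = 118.6 → 119

(176, 142, 119)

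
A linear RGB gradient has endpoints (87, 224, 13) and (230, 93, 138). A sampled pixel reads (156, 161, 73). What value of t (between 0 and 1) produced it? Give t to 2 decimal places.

Invert the lerp on the R channel (largest span, 143): t = (156 − 87) / (230 − 87) = 69/143 = 0.48252.
Check on G: (161 − 224)/(93 − 224) = 0.4809 ✓

0.48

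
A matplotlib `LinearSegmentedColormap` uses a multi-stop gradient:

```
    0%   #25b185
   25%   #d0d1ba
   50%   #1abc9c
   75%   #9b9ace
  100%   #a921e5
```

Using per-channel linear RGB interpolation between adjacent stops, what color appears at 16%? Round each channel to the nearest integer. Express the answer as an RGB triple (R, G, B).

(146, 197, 167)

16% lies between the 0% and 25% stops, so the local fraction is t = (16 − 0)/(25 − 0) = 16/25 ≈ 0.64.
#25b185 → (37, 177, 133); #d0d1ba → (208, 209, 186).
R = 37 + 0.64 × (208 − 37) = 146.44 → 146
G = 177 + 0.64 × (209 − 177) = 197.48 → 197
B = 133 + 0.64 × (186 − 133) = 166.92 → 167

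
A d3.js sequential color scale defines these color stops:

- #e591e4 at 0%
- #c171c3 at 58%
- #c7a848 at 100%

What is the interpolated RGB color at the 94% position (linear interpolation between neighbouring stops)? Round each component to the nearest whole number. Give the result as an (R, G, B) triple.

(198, 160, 90)

94% lies between the 58% and 100% stops, so the local fraction is t = (94 − 58)/(100 − 58) = 36/42 ≈ 0.8571.
#c171c3 → (193, 113, 195); #c7a848 → (199, 168, 72).
R = 193 + 0.8571 × (199 − 193) = 198.143 → 198
G = 113 + 0.8571 × (168 − 113) = 160.141 → 160
B = 195 + 0.8571 × (72 − 195) = 89.577 → 90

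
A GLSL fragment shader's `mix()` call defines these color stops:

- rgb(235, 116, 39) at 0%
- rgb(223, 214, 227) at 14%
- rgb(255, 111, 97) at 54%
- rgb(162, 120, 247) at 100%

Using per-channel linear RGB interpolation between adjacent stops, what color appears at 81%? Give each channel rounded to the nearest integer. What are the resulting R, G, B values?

(200, 116, 185)

81% lies between the 54% and 100% stops, so the local fraction is t = (81 − 54)/(100 − 54) = 27/46 ≈ 0.587.
R = 255 + 0.587 × (162 − 255) = 200.409 → 200
G = 111 + 0.587 × (120 − 111) = 116.283 → 116
B = 97 + 0.587 × (247 − 97) = 185.05 → 185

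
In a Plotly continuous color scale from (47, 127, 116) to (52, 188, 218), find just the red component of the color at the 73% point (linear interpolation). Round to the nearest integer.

R = 47 + 0.73 × (52 − 47) = 50.65 → 51

51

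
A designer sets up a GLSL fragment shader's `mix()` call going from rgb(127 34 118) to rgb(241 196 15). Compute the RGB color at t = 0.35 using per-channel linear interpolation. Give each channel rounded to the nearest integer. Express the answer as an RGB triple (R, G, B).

(167, 91, 82)

R = 127 + 0.35 × (241 − 127) = 127 + 0.35 × 114 = 166.9 → 167
G = 34 + 0.35 × (196 − 34) = 34 + 0.35 × 162 = 90.7 → 91
B = 118 + 0.35 × (15 − 118) = 118 + 0.35 × -103 = 81.95 → 82
So the blended color is (167, 91, 82), about #a75b52.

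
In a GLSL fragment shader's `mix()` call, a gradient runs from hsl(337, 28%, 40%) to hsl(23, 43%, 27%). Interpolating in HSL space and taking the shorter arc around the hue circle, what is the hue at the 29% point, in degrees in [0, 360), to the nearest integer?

350

Hue: 23 − 337 = -314°, but |-314| > 180 so the shorter arc goes the other way: Δh = -314 + 360 = 46°.
H = 337 + 0.29 × (46) = 350.34 → 350°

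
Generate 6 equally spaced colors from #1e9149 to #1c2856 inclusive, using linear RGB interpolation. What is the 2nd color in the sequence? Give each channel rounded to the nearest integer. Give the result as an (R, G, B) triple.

(30, 124, 76)

With 6 swatches and endpoints inclusive, swatch 2 sits at t = (2 − 1)/(6 − 1) = 1/5 ≈ 0.2.
#1e9149 → (30, 145, 73); #1c2856 → (28, 40, 86).
R = 30 + 0.2 × (28 − 30) = 29.6 → 30
G = 145 + 0.2 × (40 − 145) = 124 → 124
B = 73 + 0.2 × (86 − 73) = 75.6 → 76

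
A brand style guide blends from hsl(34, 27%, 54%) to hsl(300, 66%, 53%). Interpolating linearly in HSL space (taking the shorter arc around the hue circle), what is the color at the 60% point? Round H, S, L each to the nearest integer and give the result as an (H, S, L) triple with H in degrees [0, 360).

(338, 50, 53)

Hue: 300 − 34 = 266°, but |266| > 180 so the shorter arc goes the other way: Δh = 266 − 360 = -94°.
H = 34 + 0.6 × (-94) = -22.4 → -22 → -22 mod 360 = 338°
S = 27 + 0.6 × (66 − 27) = 50.4 → 50%
L = 54 + 0.6 × (53 − 54) = 53.4 → 53%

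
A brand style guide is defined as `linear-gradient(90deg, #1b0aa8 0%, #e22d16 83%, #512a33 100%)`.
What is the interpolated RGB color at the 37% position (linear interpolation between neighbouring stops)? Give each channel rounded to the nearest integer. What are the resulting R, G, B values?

(116, 26, 103)

37% lies between the 0% and 83% stops, so the local fraction is t = (37 − 0)/(83 − 0) = 37/83 ≈ 0.4458.
#1b0aa8 → (27, 10, 168); #e22d16 → (226, 45, 22).
R = 27 + 0.4458 × (226 − 27) = 115.714 → 116
G = 10 + 0.4458 × (45 − 10) = 25.603 → 26
B = 168 + 0.4458 × (22 − 168) = 102.913 → 103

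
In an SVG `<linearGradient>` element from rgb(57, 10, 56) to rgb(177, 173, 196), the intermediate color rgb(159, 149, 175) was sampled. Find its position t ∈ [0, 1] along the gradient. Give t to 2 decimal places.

0.85

Invert the lerp on the G channel (largest span, 163): t = (149 − 10) / (173 − 10) = 139/163 = 0.85276.
Check on R: (159 − 57)/(177 − 57) = 0.85 ✓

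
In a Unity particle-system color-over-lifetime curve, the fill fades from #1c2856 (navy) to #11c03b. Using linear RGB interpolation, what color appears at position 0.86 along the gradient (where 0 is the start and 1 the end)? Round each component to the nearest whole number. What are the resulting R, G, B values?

#1c2856 → (28, 40, 86); #11c03b → (17, 192, 59).
R = 28 + 0.86 × (17 − 28) = 28 + 0.86 × -11 = 18.54 → 19
G = 40 + 0.86 × (192 − 40) = 40 + 0.86 × 152 = 170.72 → 171
B = 86 + 0.86 × (59 − 86) = 86 + 0.86 × -27 = 62.78 → 63

(19, 171, 63)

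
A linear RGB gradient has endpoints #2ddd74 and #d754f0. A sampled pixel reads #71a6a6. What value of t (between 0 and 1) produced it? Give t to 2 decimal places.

0.40

Invert the lerp on the R channel (largest span, 170): t = (113 − 45) / (215 − 45) = 68/170 = 0.4.
Check on G: (166 − 221)/(84 − 221) = 0.4015 ✓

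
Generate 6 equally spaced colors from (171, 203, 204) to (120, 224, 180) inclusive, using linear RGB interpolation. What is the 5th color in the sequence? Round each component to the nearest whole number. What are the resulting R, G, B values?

With 6 swatches and endpoints inclusive, swatch 5 sits at t = (5 − 1)/(6 − 1) = 4/5 ≈ 0.8.
R = 171 + 0.8 × (120 − 171) = 130.2 → 130
G = 203 + 0.8 × (224 − 203) = 219.8 → 220
B = 204 + 0.8 × (180 − 204) = 184.8 → 185

(130, 220, 185)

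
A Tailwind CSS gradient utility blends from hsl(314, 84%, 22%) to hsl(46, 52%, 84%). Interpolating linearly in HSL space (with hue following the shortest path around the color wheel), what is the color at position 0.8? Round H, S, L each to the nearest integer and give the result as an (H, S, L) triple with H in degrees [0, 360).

(28, 58, 72)

Hue: 46 − 314 = -268°, but |-268| > 180 so the shorter arc goes the other way: Δh = -268 + 360 = 92°.
H = 314 + 0.8 × (92) = 387.6 → 388 → 388 mod 360 = 28°
S = 84 + 0.8 × (52 − 84) = 58.4 → 58%
L = 22 + 0.8 × (84 − 22) = 71.6 → 72%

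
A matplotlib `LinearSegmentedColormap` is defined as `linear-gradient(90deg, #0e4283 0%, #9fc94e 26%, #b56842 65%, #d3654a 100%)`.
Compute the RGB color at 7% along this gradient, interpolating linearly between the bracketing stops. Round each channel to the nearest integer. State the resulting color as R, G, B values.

(53, 102, 117)

7% lies between the 0% and 26% stops, so the local fraction is t = (7 − 0)/(26 − 0) = 7/26 ≈ 0.2692.
#0e4283 → (14, 66, 131); #9fc94e → (159, 201, 78).
R = 14 + 0.2692 × (159 − 14) = 53.034 → 53
G = 66 + 0.2692 × (201 − 66) = 102.342 → 102
B = 131 + 0.2692 × (78 − 131) = 116.732 → 117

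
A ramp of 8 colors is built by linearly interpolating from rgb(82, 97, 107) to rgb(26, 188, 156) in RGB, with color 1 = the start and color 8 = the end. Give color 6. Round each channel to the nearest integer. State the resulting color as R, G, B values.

With 8 swatches and endpoints inclusive, swatch 6 sits at t = (6 − 1)/(8 − 1) = 5/7 ≈ 0.7143.
R = 82 + 0.7143 × (26 − 82) = 41.999 → 42
G = 97 + 0.7143 × (188 − 97) = 162.001 → 162
B = 107 + 0.7143 × (156 − 107) = 142.001 → 142

(42, 162, 142)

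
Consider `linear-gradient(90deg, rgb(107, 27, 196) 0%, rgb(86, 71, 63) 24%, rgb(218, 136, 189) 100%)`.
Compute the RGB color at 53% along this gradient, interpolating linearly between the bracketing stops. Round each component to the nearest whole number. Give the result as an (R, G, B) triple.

(136, 96, 111)

53% lies between the 24% and 100% stops, so the local fraction is t = (53 − 24)/(100 − 24) = 29/76 ≈ 0.3816.
R = 86 + 0.3816 × (218 − 86) = 136.371 → 136
G = 71 + 0.3816 × (136 − 71) = 95.804 → 96
B = 63 + 0.3816 × (189 − 63) = 111.082 → 111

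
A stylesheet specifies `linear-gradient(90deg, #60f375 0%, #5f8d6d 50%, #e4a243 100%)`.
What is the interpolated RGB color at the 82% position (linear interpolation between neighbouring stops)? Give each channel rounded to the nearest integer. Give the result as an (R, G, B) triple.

82% lies between the 50% and 100% stops, so the local fraction is t = (82 − 50)/(100 − 50) = 32/50 ≈ 0.64.
#5f8d6d → (95, 141, 109); #e4a243 → (228, 162, 67).
R = 95 + 0.64 × (228 − 95) = 180.12 → 180
G = 141 + 0.64 × (162 − 141) = 154.44 → 154
B = 109 + 0.64 × (67 − 109) = 82.12 → 82

(180, 154, 82)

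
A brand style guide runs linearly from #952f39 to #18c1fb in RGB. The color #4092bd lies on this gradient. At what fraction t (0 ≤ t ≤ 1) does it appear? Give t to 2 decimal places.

0.68

Invert the lerp on the B channel (largest span, 194): t = (189 − 57) / (251 − 57) = 132/194 = 0.68041.
Check on R: (64 − 149)/(24 − 149) = 0.68 ✓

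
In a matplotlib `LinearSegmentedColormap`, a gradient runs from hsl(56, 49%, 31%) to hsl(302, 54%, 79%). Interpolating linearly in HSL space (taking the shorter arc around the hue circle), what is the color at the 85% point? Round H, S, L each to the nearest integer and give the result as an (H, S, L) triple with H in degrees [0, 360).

Hue: 302 − 56 = 246°, but |246| > 180 so the shorter arc goes the other way: Δh = 246 − 360 = -114°.
H = 56 + 0.85 × (-114) = -40.9 → -41 → -41 mod 360 = 319°
S = 49 + 0.85 × (54 − 49) = 53.25 → 53%
L = 31 + 0.85 × (79 − 31) = 71.8 → 72%

(319, 53, 72)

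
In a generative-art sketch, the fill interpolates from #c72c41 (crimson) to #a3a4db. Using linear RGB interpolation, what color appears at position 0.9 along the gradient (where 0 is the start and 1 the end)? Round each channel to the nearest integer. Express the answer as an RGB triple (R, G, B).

(167, 152, 204)

#c72c41 → (199, 44, 65); #a3a4db → (163, 164, 219).
R = 199 + 0.9 × (163 − 199) = 199 + 0.9 × -36 = 166.6 → 167
G = 44 + 0.9 × (164 − 44) = 44 + 0.9 × 120 = 152 → 152
B = 65 + 0.9 × (219 − 65) = 65 + 0.9 × 154 = 203.6 → 204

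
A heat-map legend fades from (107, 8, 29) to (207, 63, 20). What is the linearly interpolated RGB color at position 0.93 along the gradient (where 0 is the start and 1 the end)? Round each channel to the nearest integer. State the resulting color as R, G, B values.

R = 107 + 0.93 × (207 − 107) = 107 + 0.93 × 100 = 200 → 200
G = 8 + 0.93 × (63 − 8) = 8 + 0.93 × 55 = 59.15 → 59
B = 29 + 0.93 × (20 − 29) = 29 + 0.93 × -9 = 20.63 → 21

(200, 59, 21)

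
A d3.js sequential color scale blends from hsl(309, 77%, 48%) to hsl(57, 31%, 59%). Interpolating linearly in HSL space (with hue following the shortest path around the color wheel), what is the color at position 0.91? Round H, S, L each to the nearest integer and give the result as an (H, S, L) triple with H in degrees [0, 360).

(47, 35, 58)

Hue: 57 − 309 = -252°, but |-252| > 180 so the shorter arc goes the other way: Δh = -252 + 360 = 108°.
H = 309 + 0.91 × (108) = 407.28 → 407 → 407 mod 360 = 47°
S = 77 + 0.91 × (31 − 77) = 35.14 → 35%
L = 48 + 0.91 × (59 − 48) = 58.01 → 58%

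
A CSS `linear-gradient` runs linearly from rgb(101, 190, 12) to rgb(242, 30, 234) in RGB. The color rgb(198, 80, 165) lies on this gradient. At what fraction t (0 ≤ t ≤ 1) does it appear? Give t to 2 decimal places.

0.69

Invert the lerp on the B channel (largest span, 222): t = (165 − 12) / (234 − 12) = 153/222 = 0.68919.
Check on R: (198 − 101)/(242 − 101) = 0.6879 ✓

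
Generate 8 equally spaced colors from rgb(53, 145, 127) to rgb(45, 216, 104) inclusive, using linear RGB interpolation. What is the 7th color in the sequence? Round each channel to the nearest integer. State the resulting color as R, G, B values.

With 8 swatches and endpoints inclusive, swatch 7 sits at t = (7 − 1)/(8 − 1) = 6/7 ≈ 0.8571.
R = 53 + 0.8571 × (45 − 53) = 46.143 → 46
G = 145 + 0.8571 × (216 − 145) = 205.854 → 206
B = 127 + 0.8571 × (104 − 127) = 107.287 → 107

(46, 206, 107)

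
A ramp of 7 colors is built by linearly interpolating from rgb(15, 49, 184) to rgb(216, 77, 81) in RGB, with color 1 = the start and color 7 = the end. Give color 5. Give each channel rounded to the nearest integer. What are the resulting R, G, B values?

(149, 68, 115)

With 7 swatches and endpoints inclusive, swatch 5 sits at t = (5 − 1)/(7 − 1) = 4/6 ≈ 0.6667.
R = 15 + 0.6667 × (216 − 15) = 149.007 → 149
G = 49 + 0.6667 × (77 − 49) = 67.668 → 68
B = 184 + 0.6667 × (81 − 184) = 115.33 → 115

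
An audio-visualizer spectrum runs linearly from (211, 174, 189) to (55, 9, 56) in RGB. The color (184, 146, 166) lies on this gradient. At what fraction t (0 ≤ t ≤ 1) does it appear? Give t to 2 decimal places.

Invert the lerp on the G channel (largest span, 165): t = (146 − 174) / (9 − 174) = -28/-165 = 0.1697.
Check on R: (184 − 211)/(55 − 211) = 0.1731 ✓

0.17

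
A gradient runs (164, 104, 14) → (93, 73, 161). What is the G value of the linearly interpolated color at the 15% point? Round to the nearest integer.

G = 104 + 0.15 × (73 − 104) = 99.35 → 99

99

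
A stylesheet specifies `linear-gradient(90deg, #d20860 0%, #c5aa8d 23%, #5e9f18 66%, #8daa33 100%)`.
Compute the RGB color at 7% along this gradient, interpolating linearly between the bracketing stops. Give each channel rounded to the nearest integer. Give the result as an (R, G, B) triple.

(206, 57, 110)

7% lies between the 0% and 23% stops, so the local fraction is t = (7 − 0)/(23 − 0) = 7/23 ≈ 0.3043.
#d20860 → (210, 8, 96); #c5aa8d → (197, 170, 141).
R = 210 + 0.3043 × (197 − 210) = 206.044 → 206
G = 8 + 0.3043 × (170 − 8) = 57.297 → 57
B = 96 + 0.3043 × (141 − 96) = 109.694 → 110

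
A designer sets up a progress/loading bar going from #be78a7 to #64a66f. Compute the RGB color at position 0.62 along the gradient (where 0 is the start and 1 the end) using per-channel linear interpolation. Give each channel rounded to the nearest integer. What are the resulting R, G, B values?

#be78a7 → (190, 120, 167); #64a66f → (100, 166, 111).
R = 190 + 0.62 × (100 − 190) = 190 + 0.62 × -90 = 134.2 → 134
G = 120 + 0.62 × (166 − 120) = 120 + 0.62 × 46 = 148.52 → 149
B = 167 + 0.62 × (111 − 167) = 167 + 0.62 × -56 = 132.28 → 132

(134, 149, 132)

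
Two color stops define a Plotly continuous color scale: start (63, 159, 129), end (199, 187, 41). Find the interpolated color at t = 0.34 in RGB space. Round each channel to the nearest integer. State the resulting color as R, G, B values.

R = 63 + 0.34 × (199 − 63) = 63 + 0.34 × 136 = 109.24 → 109
G = 159 + 0.34 × (187 − 159) = 159 + 0.34 × 28 = 168.52 → 169
B = 129 + 0.34 × (41 − 129) = 129 + 0.34 × -88 = 99.08 → 99
So the blended color is (109, 169, 99), about #6da963.

(109, 169, 99)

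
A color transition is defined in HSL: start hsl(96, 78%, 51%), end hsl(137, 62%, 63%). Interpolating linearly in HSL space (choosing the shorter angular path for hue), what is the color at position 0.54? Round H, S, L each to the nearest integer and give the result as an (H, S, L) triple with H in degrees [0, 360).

(118, 69, 57)

Hue arc: Δh = 137 − 96 = 41° (|Δh| ≤ 180, already the shorter path).
H = 96 + 0.54 × (41) = 118.14 → 118°
S = 78 + 0.54 × (62 − 78) = 69.36 → 69%
L = 51 + 0.54 × (63 − 51) = 57.48 → 57%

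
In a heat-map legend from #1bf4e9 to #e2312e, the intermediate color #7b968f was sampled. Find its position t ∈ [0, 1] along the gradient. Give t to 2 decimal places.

0.48

Invert the lerp on the R channel (largest span, 199): t = (123 − 27) / (226 − 27) = 96/199 = 0.48241.
Check on G: (150 − 244)/(49 − 244) = 0.4821 ✓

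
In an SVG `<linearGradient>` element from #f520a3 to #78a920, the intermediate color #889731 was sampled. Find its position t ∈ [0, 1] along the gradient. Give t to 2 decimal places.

Invert the lerp on the G channel (largest span, 137): t = (151 − 32) / (169 − 32) = 119/137 = 0.86861.
Check on R: (136 − 245)/(120 − 245) = 0.872 ✓

0.87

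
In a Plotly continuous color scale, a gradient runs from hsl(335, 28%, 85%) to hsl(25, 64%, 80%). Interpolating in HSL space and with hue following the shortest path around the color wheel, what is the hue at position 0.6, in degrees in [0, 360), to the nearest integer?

5

Hue: 25 − 335 = -310°, but |-310| > 180 so the shorter arc goes the other way: Δh = -310 + 360 = 50°.
H = 335 + 0.6 × (50) = 365 → 365 → 365 mod 360 = 5°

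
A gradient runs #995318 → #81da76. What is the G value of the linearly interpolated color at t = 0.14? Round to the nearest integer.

G₁ = 83 (from #995318), G₂ = 218 (from #81da76).
G = 83 + 0.14 × (218 − 83) = 101.9 → 102

102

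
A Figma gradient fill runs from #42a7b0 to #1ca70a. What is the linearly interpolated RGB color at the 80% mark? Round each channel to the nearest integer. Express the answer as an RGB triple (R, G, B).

(36, 167, 43)

#42a7b0 → (66, 167, 176); #1ca70a → (28, 167, 10).
80% corresponds to t = 0.8.
R = 66 + 0.8 × (28 − 66) = 66 + 0.8 × -38 = 35.6 → 36
G = 167 + 0.8 × (167 − 167) = 167 + 0.8 × 0 = 167 → 167
B = 176 + 0.8 × (10 − 176) = 176 + 0.8 × -166 = 43.2 → 43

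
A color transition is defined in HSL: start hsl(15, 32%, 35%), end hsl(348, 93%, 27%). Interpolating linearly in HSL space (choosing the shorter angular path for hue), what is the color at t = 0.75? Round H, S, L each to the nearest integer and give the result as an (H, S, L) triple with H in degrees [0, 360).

Hue: 348 − 15 = 333°, but |333| > 180 so the shorter arc goes the other way: Δh = 333 − 360 = -27°.
H = 15 + 0.75 × (-27) = -5.25 → -5 → -5 mod 360 = 355°
S = 32 + 0.75 × (93 − 32) = 77.75 → 78%
L = 35 + 0.75 × (27 − 35) = 29 → 29%

(355, 78, 29)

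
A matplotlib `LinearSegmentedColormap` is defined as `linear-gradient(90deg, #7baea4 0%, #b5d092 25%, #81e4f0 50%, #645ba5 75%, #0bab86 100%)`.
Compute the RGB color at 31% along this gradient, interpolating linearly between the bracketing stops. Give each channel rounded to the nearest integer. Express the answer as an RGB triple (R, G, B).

(169, 213, 169)

31% lies between the 25% and 50% stops, so the local fraction is t = (31 − 25)/(50 − 25) = 6/25 ≈ 0.24.
#b5d092 → (181, 208, 146); #81e4f0 → (129, 228, 240).
R = 181 + 0.24 × (129 − 181) = 168.52 → 169
G = 208 + 0.24 × (228 − 208) = 212.8 → 213
B = 146 + 0.24 × (240 − 146) = 168.56 → 169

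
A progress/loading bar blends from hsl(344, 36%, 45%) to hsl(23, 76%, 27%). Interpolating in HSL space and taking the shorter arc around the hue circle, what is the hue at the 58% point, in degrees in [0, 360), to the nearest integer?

7

Hue: 23 − 344 = -321°, but |-321| > 180 so the shorter arc goes the other way: Δh = -321 + 360 = 39°.
H = 344 + 0.58 × (39) = 366.62 → 367 → 367 mod 360 = 7°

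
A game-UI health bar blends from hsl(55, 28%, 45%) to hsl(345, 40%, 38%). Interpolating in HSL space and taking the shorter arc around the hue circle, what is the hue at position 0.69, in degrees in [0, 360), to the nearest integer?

Hue: 345 − 55 = 290°, but |290| > 180 so the shorter arc goes the other way: Δh = 290 − 360 = -70°.
H = 55 + 0.69 × (-70) = 6.7 → 7°

7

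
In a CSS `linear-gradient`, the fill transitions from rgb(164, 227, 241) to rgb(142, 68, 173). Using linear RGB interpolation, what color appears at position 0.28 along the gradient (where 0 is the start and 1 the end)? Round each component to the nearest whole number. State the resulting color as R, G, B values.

(158, 182, 222)

R = 164 + 0.28 × (142 − 164) = 164 + 0.28 × -22 = 157.84 → 158
G = 227 + 0.28 × (68 − 227) = 227 + 0.28 × -159 = 182.48 → 182
B = 241 + 0.28 × (173 − 241) = 241 + 0.28 × -68 = 221.96 → 222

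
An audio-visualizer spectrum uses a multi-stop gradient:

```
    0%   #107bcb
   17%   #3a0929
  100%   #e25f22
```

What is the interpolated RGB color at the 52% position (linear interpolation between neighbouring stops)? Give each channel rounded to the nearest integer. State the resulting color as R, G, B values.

52% lies between the 17% and 100% stops, so the local fraction is t = (52 − 17)/(100 − 17) = 35/83 ≈ 0.4217.
#3a0929 → (58, 9, 41); #e25f22 → (226, 95, 34).
R = 58 + 0.4217 × (226 − 58) = 128.846 → 129
G = 9 + 0.4217 × (95 − 9) = 45.266 → 45
B = 41 + 0.4217 × (34 − 41) = 38.048 → 38

(129, 45, 38)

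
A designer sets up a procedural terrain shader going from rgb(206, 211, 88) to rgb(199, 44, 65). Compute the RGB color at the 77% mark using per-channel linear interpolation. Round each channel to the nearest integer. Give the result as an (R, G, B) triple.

(201, 82, 70)

77% corresponds to t = 0.77.
R = 206 + 0.77 × (199 − 206) = 206 + 0.77 × -7 = 200.61 → 201
G = 211 + 0.77 × (44 − 211) = 211 + 0.77 × -167 = 82.41 → 82
B = 88 + 0.77 × (65 − 88) = 88 + 0.77 × -23 = 70.29 → 70
So the blended color is (201, 82, 70), about #c95246.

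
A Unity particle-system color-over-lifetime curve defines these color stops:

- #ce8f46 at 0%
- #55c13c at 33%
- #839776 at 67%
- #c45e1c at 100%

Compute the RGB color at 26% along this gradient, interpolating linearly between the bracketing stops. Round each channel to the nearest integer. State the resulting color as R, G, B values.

26% lies between the 0% and 33% stops, so the local fraction is t = (26 − 0)/(33 − 0) = 26/33 ≈ 0.7879.
#ce8f46 → (206, 143, 70); #55c13c → (85, 193, 60).
R = 206 + 0.7879 × (85 − 206) = 110.664 → 111
G = 143 + 0.7879 × (193 − 143) = 182.395 → 182
B = 70 + 0.7879 × (60 − 70) = 62.121 → 62

(111, 182, 62)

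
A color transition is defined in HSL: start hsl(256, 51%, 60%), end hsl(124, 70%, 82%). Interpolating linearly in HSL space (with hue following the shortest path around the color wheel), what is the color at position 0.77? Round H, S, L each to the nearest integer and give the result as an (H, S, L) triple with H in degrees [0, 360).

(154, 66, 77)

Hue arc: Δh = 124 − 256 = -132° (|Δh| ≤ 180, already the shorter path).
H = 256 + 0.77 × (-132) = 154.36 → 154°
S = 51 + 0.77 × (70 − 51) = 65.63 → 66%
L = 60 + 0.77 × (82 − 60) = 76.94 → 77%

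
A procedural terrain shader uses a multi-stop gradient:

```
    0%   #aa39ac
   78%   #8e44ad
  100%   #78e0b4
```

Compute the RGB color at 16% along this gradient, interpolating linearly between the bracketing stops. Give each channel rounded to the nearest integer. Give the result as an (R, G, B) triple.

16% lies between the 0% and 78% stops, so the local fraction is t = (16 − 0)/(78 − 0) = 16/78 ≈ 0.2051.
#aa39ac → (170, 57, 172); #8e44ad → (142, 68, 173).
R = 170 + 0.2051 × (142 − 170) = 164.257 → 164
G = 57 + 0.2051 × (68 − 57) = 59.256 → 59
B = 172 + 0.2051 × (173 − 172) = 172.205 → 172

(164, 59, 172)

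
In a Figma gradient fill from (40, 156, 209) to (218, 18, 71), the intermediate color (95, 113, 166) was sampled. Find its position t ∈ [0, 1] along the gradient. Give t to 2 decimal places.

0.31

Invert the lerp on the R channel (largest span, 178): t = (95 − 40) / (218 − 40) = 55/178 = 0.30899.
Check on G: (113 − 156)/(18 − 156) = 0.3116 ✓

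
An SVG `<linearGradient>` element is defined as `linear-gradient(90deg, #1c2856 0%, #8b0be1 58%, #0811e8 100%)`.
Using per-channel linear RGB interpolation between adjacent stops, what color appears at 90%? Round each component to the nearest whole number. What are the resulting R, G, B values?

(39, 16, 230)

90% lies between the 58% and 100% stops, so the local fraction is t = (90 − 58)/(100 − 58) = 32/42 ≈ 0.7619.
#8b0be1 → (139, 11, 225); #0811e8 → (8, 17, 232).
R = 139 + 0.7619 × (8 − 139) = 39.191 → 39
G = 11 + 0.7619 × (17 − 11) = 15.571 → 16
B = 225 + 0.7619 × (232 − 225) = 230.333 → 230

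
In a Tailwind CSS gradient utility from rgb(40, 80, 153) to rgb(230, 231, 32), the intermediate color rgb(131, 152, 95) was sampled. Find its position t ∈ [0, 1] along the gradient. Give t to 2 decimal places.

0.48

Invert the lerp on the R channel (largest span, 190): t = (131 − 40) / (230 − 40) = 91/190 = 0.47895.
Check on G: (152 − 80)/(231 − 80) = 0.4768 ✓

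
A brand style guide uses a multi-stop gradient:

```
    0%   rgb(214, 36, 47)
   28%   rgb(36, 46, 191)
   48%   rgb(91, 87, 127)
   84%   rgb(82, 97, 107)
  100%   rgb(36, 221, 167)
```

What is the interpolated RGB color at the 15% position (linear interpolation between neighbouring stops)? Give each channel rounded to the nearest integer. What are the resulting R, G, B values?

(119, 41, 124)

15% lies between the 0% and 28% stops, so the local fraction is t = (15 − 0)/(28 − 0) = 15/28 ≈ 0.5357.
R = 214 + 0.5357 × (36 − 214) = 118.645 → 119
G = 36 + 0.5357 × (46 − 36) = 41.357 → 41
B = 47 + 0.5357 × (191 − 47) = 124.141 → 124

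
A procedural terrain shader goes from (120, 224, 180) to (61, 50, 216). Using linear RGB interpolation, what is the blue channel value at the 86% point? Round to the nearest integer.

B = 180 + 0.86 × (216 − 180) = 210.96 → 211

211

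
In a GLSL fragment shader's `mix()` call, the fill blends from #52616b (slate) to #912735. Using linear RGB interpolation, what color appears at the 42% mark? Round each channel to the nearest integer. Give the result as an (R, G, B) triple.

#52616b → (82, 97, 107); #912735 → (145, 39, 53).
42% corresponds to t = 0.42.
R = 82 + 0.42 × (145 − 82) = 82 + 0.42 × 63 = 108.46 → 108
G = 97 + 0.42 × (39 − 97) = 97 + 0.42 × -58 = 72.64 → 73
B = 107 + 0.42 × (53 − 107) = 107 + 0.42 × -54 = 84.32 → 84

(108, 73, 84)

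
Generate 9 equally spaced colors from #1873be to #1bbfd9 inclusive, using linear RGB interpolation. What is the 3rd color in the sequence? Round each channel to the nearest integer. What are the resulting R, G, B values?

With 9 swatches and endpoints inclusive, swatch 3 sits at t = (3 − 1)/(9 − 1) = 2/8 ≈ 0.25.
#1873be → (24, 115, 190); #1bbfd9 → (27, 191, 217).
R = 24 + 0.25 × (27 − 24) = 24.75 → 25
G = 115 + 0.25 × (191 − 115) = 134 → 134
B = 190 + 0.25 × (217 − 190) = 196.75 → 197

(25, 134, 197)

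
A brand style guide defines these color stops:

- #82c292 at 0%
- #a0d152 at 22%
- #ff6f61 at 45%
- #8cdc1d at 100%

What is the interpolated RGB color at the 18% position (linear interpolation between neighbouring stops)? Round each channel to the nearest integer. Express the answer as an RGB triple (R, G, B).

18% lies between the 0% and 22% stops, so the local fraction is t = (18 − 0)/(22 − 0) = 18/22 ≈ 0.8182.
#82c292 → (130, 194, 146); #a0d152 → (160, 209, 82).
R = 130 + 0.8182 × (160 − 130) = 154.546 → 155
G = 194 + 0.8182 × (209 − 194) = 206.273 → 206
B = 146 + 0.8182 × (82 − 146) = 93.635 → 94

(155, 206, 94)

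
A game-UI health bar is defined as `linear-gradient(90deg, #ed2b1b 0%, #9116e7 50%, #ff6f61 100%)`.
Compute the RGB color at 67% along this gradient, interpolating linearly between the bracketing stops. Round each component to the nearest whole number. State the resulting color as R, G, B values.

67% lies between the 50% and 100% stops, so the local fraction is t = (67 − 50)/(100 − 50) = 17/50 ≈ 0.34.
#9116e7 → (145, 22, 231); #ff6f61 → (255, 111, 97).
R = 145 + 0.34 × (255 − 145) = 182.4 → 182
G = 22 + 0.34 × (111 − 22) = 52.26 → 52
B = 231 + 0.34 × (97 − 231) = 185.44 → 185

(182, 52, 185)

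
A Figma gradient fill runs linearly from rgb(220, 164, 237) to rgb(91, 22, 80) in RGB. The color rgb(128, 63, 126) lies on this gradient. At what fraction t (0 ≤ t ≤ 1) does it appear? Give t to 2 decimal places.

0.71

Invert the lerp on the B channel (largest span, 157): t = (126 − 237) / (80 − 237) = -111/-157 = 0.70701.
Check on R: (128 − 220)/(91 − 220) = 0.7132 ✓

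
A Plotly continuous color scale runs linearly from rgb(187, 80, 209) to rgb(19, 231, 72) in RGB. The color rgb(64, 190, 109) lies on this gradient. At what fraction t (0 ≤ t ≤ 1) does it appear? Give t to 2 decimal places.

0.73

Invert the lerp on the R channel (largest span, 168): t = (64 − 187) / (19 − 187) = -123/-168 = 0.73214.
Check on G: (190 − 80)/(231 − 80) = 0.7285 ✓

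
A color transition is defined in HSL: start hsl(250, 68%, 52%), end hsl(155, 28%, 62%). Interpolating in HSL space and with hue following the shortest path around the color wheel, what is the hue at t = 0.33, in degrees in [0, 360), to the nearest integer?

Hue arc: Δh = 155 − 250 = -95° (|Δh| ≤ 180, already the shorter path).
H = 250 + 0.33 × (-95) = 218.65 → 219°

219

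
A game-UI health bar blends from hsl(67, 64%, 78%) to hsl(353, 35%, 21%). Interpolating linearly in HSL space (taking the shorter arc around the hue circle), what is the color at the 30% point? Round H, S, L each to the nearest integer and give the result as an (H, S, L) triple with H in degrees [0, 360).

(45, 55, 61)

Hue: 353 − 67 = 286°, but |286| > 180 so the shorter arc goes the other way: Δh = 286 − 360 = -74°.
H = 67 + 0.3 × (-74) = 44.8 → 45°
S = 64 + 0.3 × (35 − 64) = 55.3 → 55%
L = 78 + 0.3 × (21 − 78) = 60.9 → 61%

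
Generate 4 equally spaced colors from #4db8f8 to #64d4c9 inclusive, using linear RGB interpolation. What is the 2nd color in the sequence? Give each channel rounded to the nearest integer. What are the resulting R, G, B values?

(85, 193, 232)

With 4 swatches and endpoints inclusive, swatch 2 sits at t = (2 − 1)/(4 − 1) = 1/3 ≈ 0.3333.
#4db8f8 → (77, 184, 248); #64d4c9 → (100, 212, 201).
R = 77 + 0.3333 × (100 − 77) = 84.666 → 85
G = 184 + 0.3333 × (212 − 184) = 193.332 → 193
B = 248 + 0.3333 × (201 − 248) = 232.335 → 232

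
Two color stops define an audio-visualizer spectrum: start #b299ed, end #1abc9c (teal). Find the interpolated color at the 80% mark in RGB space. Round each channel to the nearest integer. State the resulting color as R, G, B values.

(56, 181, 172)

#b299ed → (178, 153, 237); #1abc9c → (26, 188, 156).
80% corresponds to t = 0.8.
R = 178 + 0.8 × (26 − 178) = 178 + 0.8 × -152 = 56.4 → 56
G = 153 + 0.8 × (188 − 153) = 153 + 0.8 × 35 = 181 → 181
B = 237 + 0.8 × (156 − 237) = 237 + 0.8 × -81 = 172.2 → 172
So the blended color is (56, 181, 172), about #38b5ac.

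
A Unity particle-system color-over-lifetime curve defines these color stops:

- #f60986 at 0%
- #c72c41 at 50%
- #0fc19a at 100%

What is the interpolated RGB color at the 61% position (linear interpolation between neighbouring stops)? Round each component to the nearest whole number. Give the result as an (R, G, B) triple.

(159, 77, 85)

61% lies between the 50% and 100% stops, so the local fraction is t = (61 − 50)/(100 − 50) = 11/50 ≈ 0.22.
#c72c41 → (199, 44, 65); #0fc19a → (15, 193, 154).
R = 199 + 0.22 × (15 − 199) = 158.52 → 159
G = 44 + 0.22 × (193 − 44) = 76.78 → 77
B = 65 + 0.22 × (154 − 65) = 84.58 → 85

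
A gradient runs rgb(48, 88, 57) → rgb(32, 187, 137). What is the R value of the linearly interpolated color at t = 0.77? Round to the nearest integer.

36

R = 48 + 0.77 × (32 − 48) = 35.68 → 36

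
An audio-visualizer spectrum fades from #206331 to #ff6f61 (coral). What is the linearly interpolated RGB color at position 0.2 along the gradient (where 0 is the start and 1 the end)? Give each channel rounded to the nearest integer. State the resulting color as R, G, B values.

(77, 101, 59)

#206331 → (32, 99, 49); #ff6f61 → (255, 111, 97).
R = 32 + 0.2 × (255 − 32) = 32 + 0.2 × 223 = 76.6 → 77
G = 99 + 0.2 × (111 − 99) = 99 + 0.2 × 12 = 101.4 → 101
B = 49 + 0.2 × (97 − 49) = 49 + 0.2 × 48 = 58.6 → 59
So the blended color is (77, 101, 59), about #4d653b.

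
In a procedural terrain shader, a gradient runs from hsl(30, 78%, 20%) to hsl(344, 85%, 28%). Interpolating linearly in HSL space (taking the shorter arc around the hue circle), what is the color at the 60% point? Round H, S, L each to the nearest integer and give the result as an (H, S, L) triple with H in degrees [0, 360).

Hue: 344 − 30 = 314°, but |314| > 180 so the shorter arc goes the other way: Δh = 314 − 360 = -46°.
H = 30 + 0.6 × (-46) = 2.4 → 2°
S = 78 + 0.6 × (85 − 78) = 82.2 → 82%
L = 20 + 0.6 × (28 − 20) = 24.8 → 25%

(2, 82, 25)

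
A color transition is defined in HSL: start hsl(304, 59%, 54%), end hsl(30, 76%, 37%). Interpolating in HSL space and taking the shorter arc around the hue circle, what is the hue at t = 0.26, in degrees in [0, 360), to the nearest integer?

Hue: 30 − 304 = -274°, but |-274| > 180 so the shorter arc goes the other way: Δh = -274 + 360 = 86°.
H = 304 + 0.26 × (86) = 326.36 → 326°

326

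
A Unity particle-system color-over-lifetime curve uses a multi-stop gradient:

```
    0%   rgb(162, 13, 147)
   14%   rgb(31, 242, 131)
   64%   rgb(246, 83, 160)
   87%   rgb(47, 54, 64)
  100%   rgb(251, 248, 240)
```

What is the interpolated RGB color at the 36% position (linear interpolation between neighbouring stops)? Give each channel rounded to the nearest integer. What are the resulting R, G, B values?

(126, 172, 144)

36% lies between the 14% and 64% stops, so the local fraction is t = (36 − 14)/(64 − 14) = 22/50 ≈ 0.44.
R = 31 + 0.44 × (246 − 31) = 125.6 → 126
G = 242 + 0.44 × (83 − 242) = 172.04 → 172
B = 131 + 0.44 × (160 − 131) = 143.76 → 144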